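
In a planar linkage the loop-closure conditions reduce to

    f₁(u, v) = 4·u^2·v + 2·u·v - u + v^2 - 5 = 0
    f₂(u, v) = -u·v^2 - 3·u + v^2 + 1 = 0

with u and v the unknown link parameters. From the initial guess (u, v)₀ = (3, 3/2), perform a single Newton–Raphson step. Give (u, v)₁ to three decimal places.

At (3, 3/2): F = (57.250, -12.500).
Jacobian J = [[8·u·v + 2·v - 1, 4·u^2 + 2·u + 2·v], [-v^2 - 3, -2·u·v + 2·v]].
At the point, J = [[38.000, 45.000], [-5.250, -6.000]] (det J = 8.250).
Solving J·Δ = −F gives Δ = (-26.545, 21.144).
Then the next iterate is (u, v)₁ = (-23.545, 22.644).

(-23.545, 22.644)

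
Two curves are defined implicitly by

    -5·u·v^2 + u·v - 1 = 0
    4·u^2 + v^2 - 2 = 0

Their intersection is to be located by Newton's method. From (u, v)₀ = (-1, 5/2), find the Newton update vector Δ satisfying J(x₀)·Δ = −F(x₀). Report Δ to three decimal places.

(1.228, 0.315)

At (-1, 5/2): F = (27.750, 8.250).
Jacobian J = [[-5·v^2 + v, -10·u·v + u], [8·u, 2·v]].
At the point, J = [[-28.750, 24.000], [-8.000, 5.000]] (det J = 48.250).
Solving J·Δ = −F gives Δ = (1.228, 0.315).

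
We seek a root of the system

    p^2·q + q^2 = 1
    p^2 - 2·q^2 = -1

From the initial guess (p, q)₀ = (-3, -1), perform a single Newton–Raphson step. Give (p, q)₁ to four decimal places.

(-1.6061, -0.9091)

At (-3, -1): F = (-9.0000, 8.0000).
Jacobian J = [[2·p·q, p^2 + 2·q], [2·p, -4·q]].
At the point, J = [[6.0000, 7.0000], [-6.0000, 4.0000]] (det J = 66.0000).
Solving J·Δ = −F gives Δ = (1.3939, 0.0909).
Then the next iterate is (p, q)₁ = (-1.6061, -0.9091).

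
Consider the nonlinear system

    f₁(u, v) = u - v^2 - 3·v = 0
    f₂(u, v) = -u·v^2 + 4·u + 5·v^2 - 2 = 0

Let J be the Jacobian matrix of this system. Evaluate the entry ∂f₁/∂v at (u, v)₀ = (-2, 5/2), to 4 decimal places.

-8.0000

∂f₁/∂v = -2·v - 3.
At (-2, 5/2) this is -8.0000.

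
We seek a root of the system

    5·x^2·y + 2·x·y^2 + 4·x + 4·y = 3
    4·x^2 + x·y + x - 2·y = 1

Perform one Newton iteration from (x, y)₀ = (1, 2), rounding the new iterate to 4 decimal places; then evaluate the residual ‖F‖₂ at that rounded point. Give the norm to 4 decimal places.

7.3564

At (1, 2): F = (27.0000, 2.0000).
Jacobian J = [[10·x·y + 2·y^2 + 4, 5·x^2 + 4·x·y + 4], [8·x + y + 1, x - 2]].
At the point, J = [[32.0000, 17.0000], [11.0000, -1.0000]] (det J = -219.0000).
Solving J·Δ = −F gives Δ = (-0.2785, -1.0639).
Then the next iterate is (x, y)₁ = (0.7215, 0.9361).
Re-evaluating at (0.7215, 0.9361): F = (7.331368, 0.606945), so ‖F‖₂ = 7.3564.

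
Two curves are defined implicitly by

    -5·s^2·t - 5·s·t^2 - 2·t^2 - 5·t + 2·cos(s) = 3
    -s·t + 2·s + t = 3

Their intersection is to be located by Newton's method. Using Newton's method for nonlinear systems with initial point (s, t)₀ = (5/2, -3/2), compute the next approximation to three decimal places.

(1.602, -0.762)

At (5/2, -3/2): F = (17.14771, 4.250).
Jacobian J = [[-10·s·t - 5·t^2 - 2·sin(s), -5·s^2 - 10·s·t - 4·t - 5], [-t + 2, -s + 1]].
At the point, J = [[25.05306, 7.250], [3.500, -1.500]] (det J = -62.95458).
Solving J·Δ = −F gives Δ = (-0.898, 0.738).
Then the next iterate is (s, t)₁ = (1.602, -0.762).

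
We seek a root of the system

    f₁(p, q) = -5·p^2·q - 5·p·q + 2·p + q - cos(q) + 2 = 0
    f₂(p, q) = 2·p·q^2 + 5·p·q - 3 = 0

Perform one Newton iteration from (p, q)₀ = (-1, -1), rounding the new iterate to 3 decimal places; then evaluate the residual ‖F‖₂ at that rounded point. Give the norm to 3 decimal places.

6.243

At (-1, -1): F = (-1.54030, 0.000).
Jacobian J = [[-10·p·q - 5·q + 2, -5·p^2 - 5·p + sin(q) + 1], [2·q^2 + 5·q, 4·p·q + 5·p]].
At the point, J = [[-3.000, 0.15853], [-3.000, -1.000]] (det J = 3.47559).
Solving J·Δ = −F gives Δ = (-0.443, 1.330).
Then the next iterate is (p, q)₁ = (-1.443, 0.330).
Re-evaluating at (-1.443, 0.330): F = (-2.55680, -5.69524), so ‖F‖₂ = 6.243.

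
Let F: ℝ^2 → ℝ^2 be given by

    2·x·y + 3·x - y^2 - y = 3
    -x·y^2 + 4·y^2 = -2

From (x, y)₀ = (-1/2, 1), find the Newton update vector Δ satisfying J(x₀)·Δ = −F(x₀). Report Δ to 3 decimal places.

At (-1/2, 1): F = (-7.500, 6.500).
Jacobian J = [[2·y + 3, 2·x - 2·y - 1], [-y^2, -2·x·y + 8·y]].
At the point, J = [[5.000, -4.000], [-1.000, 9.000]] (det J = 41.000).
Solving J·Δ = −F gives Δ = (1.012, -0.610).

(1.012, -0.610)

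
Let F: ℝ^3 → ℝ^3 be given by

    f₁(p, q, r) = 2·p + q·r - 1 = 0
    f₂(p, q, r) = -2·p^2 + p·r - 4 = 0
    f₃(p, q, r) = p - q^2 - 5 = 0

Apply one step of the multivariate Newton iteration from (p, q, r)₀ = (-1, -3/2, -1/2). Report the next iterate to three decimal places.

(0.500, 0.750, -0.750)

At (-1, -3/2, -1/2): F = (-2.250, -5.500, -8.250).
Jacobian J = [[2, r, q], [-4·p + r, 0, p], [1, -2·q, 0]].
At the point, J = [[2.000, -0.500, -1.500], [3.500, 0.000, -1.000], [1.000, 3.000, 0.000]] (det J = -9.250).
Solving J·Δ = −F gives Δ = (1.500, 2.250, -0.250).
Then the next iterate is (p, q, r)₁ = (0.500, 0.750, -0.750).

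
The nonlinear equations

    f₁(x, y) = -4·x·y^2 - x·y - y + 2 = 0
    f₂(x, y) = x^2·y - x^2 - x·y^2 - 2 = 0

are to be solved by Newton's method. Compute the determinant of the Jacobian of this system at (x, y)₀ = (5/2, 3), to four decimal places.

J = [[-4·y^2 - y, -8·x·y - x - 1], [2·x·y - 2·x - y^2, x^2 - 2·x·y]].
At the point, J = [[-39.0000, -63.5000], [1.0000, -8.7500]].
det J = 404.7500.

404.7500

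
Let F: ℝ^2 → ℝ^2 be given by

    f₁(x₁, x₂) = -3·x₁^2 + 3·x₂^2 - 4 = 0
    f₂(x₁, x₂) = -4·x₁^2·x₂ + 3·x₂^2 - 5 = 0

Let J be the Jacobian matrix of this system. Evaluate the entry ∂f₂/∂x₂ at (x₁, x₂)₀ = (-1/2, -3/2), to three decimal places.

-10.000

∂f₂/∂x₂ = -4·x₁^2 + 6·x₂.
At (-1/2, -3/2) this is -10.000.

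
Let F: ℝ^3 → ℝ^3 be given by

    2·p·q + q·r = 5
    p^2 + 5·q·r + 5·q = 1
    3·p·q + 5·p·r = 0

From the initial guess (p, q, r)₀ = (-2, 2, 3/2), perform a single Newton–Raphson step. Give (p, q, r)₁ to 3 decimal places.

At (-2, 2, 3/2): F = (-10.000, 28.000, -27.000).
Jacobian J = [[2·q, 2·p + r, q], [2·p, 5·r + 5, 5·q], [3·q + 5·r, 3·p, 5·p]].
At the point, J = [[4.000, -2.500, 2.000], [-4.000, 12.500, 10.000], [13.500, -6.000, -10.000]] (det J = -787.000).
Solving J·Δ = −F gives Δ = (1.225, -1.944, 0.120).
Then the next iterate is (p, q, r)₁ = (-0.775, 0.056, 1.620).

(-0.775, 0.056, 1.620)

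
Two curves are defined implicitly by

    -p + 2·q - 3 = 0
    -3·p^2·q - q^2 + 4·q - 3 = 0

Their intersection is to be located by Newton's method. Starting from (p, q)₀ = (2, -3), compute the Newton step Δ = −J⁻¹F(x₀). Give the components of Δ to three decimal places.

At (2, -3): F = (-11.000, 12.000).
Jacobian J = [[-1, 2], [-6·p·q, -3·p^2 - 2·q + 4]].
At the point, J = [[-1.000, 2.000], [36.000, -2.000]] (det J = -70.000).
Solving J·Δ = −F gives Δ = (-0.029, 5.486).

(-0.029, 5.486)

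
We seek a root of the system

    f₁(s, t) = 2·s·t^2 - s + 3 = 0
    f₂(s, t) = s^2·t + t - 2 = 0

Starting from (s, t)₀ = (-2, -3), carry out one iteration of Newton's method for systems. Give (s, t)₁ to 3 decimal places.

(-0.754, -2.591)

At (-2, -3): F = (-31.000, -17.000).
Jacobian J = [[2·t^2 - 1, 4·s·t], [2·s·t, s^2 + 1]].
At the point, J = [[17.000, 24.000], [12.000, 5.000]] (det J = -203.000).
Solving J·Δ = −F gives Δ = (1.246, 0.409).
Then the next iterate is (s, t)₁ = (-0.754, -2.591).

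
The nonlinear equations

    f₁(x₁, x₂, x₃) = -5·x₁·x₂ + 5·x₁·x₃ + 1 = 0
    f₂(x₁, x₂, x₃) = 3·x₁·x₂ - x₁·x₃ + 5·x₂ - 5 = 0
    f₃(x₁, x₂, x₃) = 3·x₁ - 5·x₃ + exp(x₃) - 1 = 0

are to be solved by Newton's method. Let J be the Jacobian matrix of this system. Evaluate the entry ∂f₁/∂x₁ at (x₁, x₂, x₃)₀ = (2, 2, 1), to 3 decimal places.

-5.000

∂f₁/∂x₁ = -5·x₂ + 5·x₃.
At (2, 2, 1) this is -5.000.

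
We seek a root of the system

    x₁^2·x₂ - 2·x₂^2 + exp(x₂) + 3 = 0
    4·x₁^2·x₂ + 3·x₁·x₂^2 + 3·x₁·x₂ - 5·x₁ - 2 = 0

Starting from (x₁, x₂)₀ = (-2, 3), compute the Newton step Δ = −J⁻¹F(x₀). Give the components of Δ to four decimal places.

(0.4848, -0.9324)

At (-2, 3): F = (17.085537, -16.0000).
Jacobian J = [[2·x₁·x₂, x₁^2 - 4·x₂ + exp(x₂)], [8·x₁·x₂ + 3·x₂^2 + 3·x₂ - 5, 4·x₁^2 + 6·x₁·x₂ + 3·x₁]].
At the point, J = [[-12.0000, 12.085537], [-17.0000, -26.0000]] (det J = 517.454128).
Solving J·Δ = −F gives Δ = (0.4848, -0.9324).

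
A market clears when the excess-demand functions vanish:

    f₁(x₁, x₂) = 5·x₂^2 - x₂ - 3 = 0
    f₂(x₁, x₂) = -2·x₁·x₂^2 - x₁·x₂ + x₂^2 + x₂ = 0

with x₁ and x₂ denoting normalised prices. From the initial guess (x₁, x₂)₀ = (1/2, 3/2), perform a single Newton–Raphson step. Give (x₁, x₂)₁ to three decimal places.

(0.585, 1.018)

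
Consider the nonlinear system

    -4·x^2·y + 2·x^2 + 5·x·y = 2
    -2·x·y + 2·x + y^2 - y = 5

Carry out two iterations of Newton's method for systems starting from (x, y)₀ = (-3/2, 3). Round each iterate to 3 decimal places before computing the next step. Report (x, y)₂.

(-0.014, 2.741)

At (-3/2, 3): F = (-47.000, 7.000).
Jacobian J = [[-8·x·y + 4·x + 5·y, -4·x^2 + 5·x], [-2·y + 2, -2·x + 2·y - 1]].
At the point, J = [[45.000, -16.500], [-4.000, 8.000]] (det J = 294.000).
Solving J·Δ = −F gives Δ = (0.886, -0.432).
Then the next iterate is (x, y)₁ = (-0.614, 2.568).
Round to (-0.614, 2.568) and repeat: F = (-13.00227, 0.95213), J = [[22.99802, -4.57798], [-3.136, 5.364]].
Δ = (0.600, 0.173), so (x, y)₂ = (-0.014, 2.741).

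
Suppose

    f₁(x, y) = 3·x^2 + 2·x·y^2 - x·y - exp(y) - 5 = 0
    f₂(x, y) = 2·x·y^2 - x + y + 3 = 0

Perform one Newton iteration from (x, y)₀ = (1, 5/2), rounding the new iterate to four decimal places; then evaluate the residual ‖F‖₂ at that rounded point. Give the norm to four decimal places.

6.3407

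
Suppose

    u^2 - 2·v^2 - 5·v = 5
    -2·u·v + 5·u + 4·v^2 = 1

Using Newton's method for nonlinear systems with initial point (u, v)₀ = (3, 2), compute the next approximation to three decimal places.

(1.712, 0.329)

At (3, 2): F = (-14.000, 18.000).
Jacobian J = [[2·u, -4·v - 5], [-2·v + 5, -2·u + 8·v]].
At the point, J = [[6.000, -13.000], [1.000, 10.000]] (det J = 73.000).
Solving J·Δ = −F gives Δ = (-1.288, -1.671).
Then the next iterate is (u, v)₁ = (1.712, 0.329).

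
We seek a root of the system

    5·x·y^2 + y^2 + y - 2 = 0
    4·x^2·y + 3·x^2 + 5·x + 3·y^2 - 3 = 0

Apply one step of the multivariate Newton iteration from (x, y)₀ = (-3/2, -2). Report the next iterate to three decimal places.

(-0.911, -1.325)

At (-3/2, -2): F = (-30.000, -9.750).
Jacobian J = [[5·y^2, 10·x·y + 2·y + 1], [8·x·y + 6·x + 5, 4·x^2 + 6·y]].
At the point, J = [[20.000, 27.000], [20.000, -3.000]] (det J = -600.000).
Solving J·Δ = −F gives Δ = (0.589, 0.675).
Then the next iterate is (x, y)₁ = (-0.911, -1.325).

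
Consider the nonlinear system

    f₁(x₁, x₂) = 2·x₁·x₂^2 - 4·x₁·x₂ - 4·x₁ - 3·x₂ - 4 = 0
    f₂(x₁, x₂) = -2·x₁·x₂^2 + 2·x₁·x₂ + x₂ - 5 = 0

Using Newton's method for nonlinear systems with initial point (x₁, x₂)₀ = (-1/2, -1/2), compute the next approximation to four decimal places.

(-1.6667, -3.5000)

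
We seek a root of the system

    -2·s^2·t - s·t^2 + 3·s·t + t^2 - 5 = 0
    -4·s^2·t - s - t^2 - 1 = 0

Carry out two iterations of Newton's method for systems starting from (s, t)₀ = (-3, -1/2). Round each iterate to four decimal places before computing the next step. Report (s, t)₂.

(-0.5022, -1.1540)

At (-3, -1/2): F = (9.5000, 19.7500).
Jacobian J = [[-4·s·t - t^2 + 3·t, -2·s^2 - 2·s·t + 3·s + 2·t], [-8·s·t - 1, -4·s^2 - 2·t]].
At the point, J = [[-7.7500, -31.0000], [-13.0000, -35.0000]] (det J = -131.7500).
Solving J·Δ = −F gives Δ = (2.1233, -0.2244).
Then the next iterate is (s, t)₁ = (-0.8767, -0.7244).
Round to (-0.8767, -0.7244) and repeat: F = (-0.996395, 1.579048), J = [[-5.238281, -6.886269], [-6.080652, -1.625612]].
Δ = (0.3745, -0.4296), so (s, t)₂ = (-0.5022, -1.1540).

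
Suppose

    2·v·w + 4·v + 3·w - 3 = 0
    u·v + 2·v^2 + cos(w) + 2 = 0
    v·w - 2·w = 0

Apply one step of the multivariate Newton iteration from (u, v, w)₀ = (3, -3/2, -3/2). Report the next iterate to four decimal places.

(-15.1870, 7.5000, -3.8571)

At (3, -3/2, -3/2): F = (-9.0000, 2.070737, 5.2500).
Jacobian J = [[0, 2·w + 4, 2·v + 3], [v, u + 4·v, -sin(w)], [0, w, v - 2]].
At the point, J = [[0.0000, 1.0000, 0.0000], [-1.5000, -3.0000, 0.997495], [0.0000, -1.5000, -3.5000]] (det J = -5.2500).
Solving J·Δ = −F gives Δ = (-18.1870, 9.0000, -2.3571).
Then the next iterate is (u, v, w)₁ = (-15.1870, 7.5000, -3.8571).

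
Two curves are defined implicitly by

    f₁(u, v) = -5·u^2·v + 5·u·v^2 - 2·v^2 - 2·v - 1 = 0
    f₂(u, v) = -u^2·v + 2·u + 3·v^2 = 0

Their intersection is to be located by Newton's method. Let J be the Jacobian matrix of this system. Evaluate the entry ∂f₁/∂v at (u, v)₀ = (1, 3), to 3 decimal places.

∂f₁/∂v = -5·u^2 + 10·u·v - 4·v - 2.
At (1, 3) this is 11.000.

11.000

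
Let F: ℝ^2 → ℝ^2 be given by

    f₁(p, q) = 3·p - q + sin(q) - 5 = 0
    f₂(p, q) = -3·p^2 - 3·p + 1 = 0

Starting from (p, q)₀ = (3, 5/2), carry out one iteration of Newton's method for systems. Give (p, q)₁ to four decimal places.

(1.3333, 0.8891)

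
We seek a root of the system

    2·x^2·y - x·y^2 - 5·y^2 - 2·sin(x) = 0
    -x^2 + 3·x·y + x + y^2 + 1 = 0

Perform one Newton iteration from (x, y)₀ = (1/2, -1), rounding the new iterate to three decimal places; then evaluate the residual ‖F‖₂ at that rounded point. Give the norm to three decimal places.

2.223

At (1/2, -1): F = (-6.95885, 0.750).
Jacobian J = [[4·x·y - y^2 - 2·cos(x), 2·x^2 - 2·x·y - 10·y], [-2·x + 3·y + 1, 3·x + 2·y]].
At the point, J = [[-4.75517, 11.500], [-3.000, -0.500]] (det J = 36.87758).
Solving J·Δ = −F gives Δ = (0.140, 0.663).
Then the next iterate is (x, y)₁ = (0.640, -0.337).
Re-evaluating at (0.640, -0.337): F = (-2.11099, 0.69693), so ‖F‖₂ = 2.223.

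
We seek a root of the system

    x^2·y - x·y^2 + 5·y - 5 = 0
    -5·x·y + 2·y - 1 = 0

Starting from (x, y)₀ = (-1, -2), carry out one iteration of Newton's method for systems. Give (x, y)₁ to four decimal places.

(-4.0500, 4.5000)

At (-1, -2): F = (-13.0000, -15.0000).
Jacobian J = [[2·x·y - y^2, x^2 - 2·x·y + 5], [-5·y, -5·x + 2]].
At the point, J = [[0.0000, 2.0000], [10.0000, 7.0000]] (det J = -20.0000).
Solving J·Δ = −F gives Δ = (-3.0500, 6.5000).
Then the next iterate is (x, y)₁ = (-4.0500, 4.5000).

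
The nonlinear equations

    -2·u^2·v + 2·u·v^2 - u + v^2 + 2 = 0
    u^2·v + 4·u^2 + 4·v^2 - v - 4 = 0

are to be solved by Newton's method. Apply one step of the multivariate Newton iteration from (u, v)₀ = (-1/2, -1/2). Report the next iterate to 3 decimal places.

(2.081, -2.744)

At (-1/2, -1/2): F = (2.750, -1.625).
Jacobian J = [[-4·u·v + 2·v^2 - 1, -2·u^2 + 4·u·v + 2·v], [2·u·v + 8·u, u^2 + 8·v - 1]].
At the point, J = [[-1.500, -0.500], [-3.500, -4.750]] (det J = 5.375).
Solving J·Δ = −F gives Δ = (2.581, -2.244).
Then the next iterate is (u, v)₁ = (2.081, -2.744).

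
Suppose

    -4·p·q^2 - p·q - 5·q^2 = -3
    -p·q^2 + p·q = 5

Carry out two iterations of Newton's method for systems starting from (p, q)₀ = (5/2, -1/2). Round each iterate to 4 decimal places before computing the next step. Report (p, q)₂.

At (5/2, -1/2): F = (0.5000, -6.8750).
Jacobian J = [[-4·q^2 - q, -8·p·q - p - 10·q], [-q^2 + q, -2·p·q + p]].
At the point, J = [[-0.5000, 12.5000], [-0.7500, 5.0000]] (det J = 6.8750).
Solving J·Δ = −F gives Δ = (-12.8636, -0.5545).
Then the next iterate is (p, q)₁ = (-10.3636, -1.0545).
Round to (-10.3636, -1.0545) and repeat: F = (32.607792, 17.452431), J = [[-3.393381, -66.518730], [-2.166470, -32.220432]].
Δ = (3.1712, 0.3284), so (p, q)₂ = (-7.1924, -0.7261).

(-7.1924, -0.7261)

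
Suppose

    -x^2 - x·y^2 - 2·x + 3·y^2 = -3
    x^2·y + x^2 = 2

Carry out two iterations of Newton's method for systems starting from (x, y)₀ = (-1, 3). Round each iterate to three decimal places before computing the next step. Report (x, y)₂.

At (-1, 3): F = (40.000, 2.000).
Jacobian J = [[-2·x - y^2 - 2, -2·x·y + 6·y], [2·x·y + 2·x, x^2]].
At the point, J = [[-9.000, 24.000], [-8.000, 1.000]] (det J = 183.000).
Solving J·Δ = −F gives Δ = (0.044, -1.650).
Then the next iterate is (x, y)₁ = (-0.956, 1.350).
Round to (-0.956, 1.350) and repeat: F = (11.20787, 0.14775), J = [[-1.91050, 10.68120], [-4.49320, 0.91394]].
Δ = (-0.187, -1.083), so (x, y)₂ = (-1.143, 0.267).

(-1.143, 0.267)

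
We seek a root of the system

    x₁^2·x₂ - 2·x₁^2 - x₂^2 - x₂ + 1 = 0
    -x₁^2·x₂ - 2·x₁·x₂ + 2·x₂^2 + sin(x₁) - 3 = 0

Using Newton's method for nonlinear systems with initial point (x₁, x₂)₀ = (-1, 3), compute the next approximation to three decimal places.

At (-1, 3): F = (-10.000, 17.15853).
Jacobian J = [[2·x₁·x₂ - 4·x₁, x₁^2 - 2·x₂ - 1], [-2·x₁·x₂ - 2·x₂ + cos(x₁), -x₁^2 - 2·x₁ + 4·x₂]].
At the point, J = [[-2.000, -6.000], [0.54030, 13.000]] (det J = -22.75819).
Solving J·Δ = −F gives Δ = (-1.189, -1.270).
Then the next iterate is (x₁, x₂)₁ = (-2.189, 1.730).

(-2.189, 1.730)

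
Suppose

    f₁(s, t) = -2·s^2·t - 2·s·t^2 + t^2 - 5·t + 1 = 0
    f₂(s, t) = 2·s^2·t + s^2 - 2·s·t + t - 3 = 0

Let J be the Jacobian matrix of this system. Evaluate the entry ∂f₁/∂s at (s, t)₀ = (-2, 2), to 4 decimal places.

8.0000

∂f₁/∂s = -4·s·t - 2·t^2.
At (-2, 2) this is 8.0000.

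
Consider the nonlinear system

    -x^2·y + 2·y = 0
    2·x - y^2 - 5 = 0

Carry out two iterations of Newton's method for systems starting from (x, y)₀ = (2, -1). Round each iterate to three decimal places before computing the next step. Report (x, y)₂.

At (2, -1): F = (2.000, -2.000).
Jacobian J = [[-2·x·y, -x^2 + 2], [2, -2·y]].
At the point, J = [[4.000, -2.000], [2.000, 2.000]] (det J = 12.000).
Solving J·Δ = −F gives Δ = (0.000, 1.000).
Then the next iterate is (x, y)₁ = (2.000, 0.000).
Round to (2.000, 0.000) and repeat: F = (0.000, -1.000), J = [[0.000, -2.000], [2.000, 0.000]].
Δ = (0.500, 0.000), so (x, y)₂ = (2.500, 0.000).

(2.500, 0.000)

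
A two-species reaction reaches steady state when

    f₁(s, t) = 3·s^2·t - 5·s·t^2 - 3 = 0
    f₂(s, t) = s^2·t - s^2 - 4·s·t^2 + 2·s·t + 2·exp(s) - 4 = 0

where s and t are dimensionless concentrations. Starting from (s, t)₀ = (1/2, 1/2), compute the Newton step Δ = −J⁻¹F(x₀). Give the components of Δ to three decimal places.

(-0.210, -1.887)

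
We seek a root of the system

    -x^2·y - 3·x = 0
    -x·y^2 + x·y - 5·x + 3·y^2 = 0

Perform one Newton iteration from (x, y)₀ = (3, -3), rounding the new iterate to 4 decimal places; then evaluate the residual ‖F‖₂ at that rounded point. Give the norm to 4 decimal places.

At (3, -3): F = (18.0000, -24.0000).
Jacobian J = [[-2·x·y - 3, -x^2], [-y^2 + y - 5, -2·x·y + x + 6·y]].
At the point, J = [[15.0000, -9.0000], [-17.0000, 3.0000]] (det J = -108.0000).
Solving J·Δ = −F gives Δ = (-1.5000, -0.5000).
Then the next iterate is (x, y)₁ = (1.5000, -3.5000).
Re-evaluating at (1.5000, -3.5000): F = (3.3750, 5.6250), so ‖F‖₂ = 6.5598.

6.5598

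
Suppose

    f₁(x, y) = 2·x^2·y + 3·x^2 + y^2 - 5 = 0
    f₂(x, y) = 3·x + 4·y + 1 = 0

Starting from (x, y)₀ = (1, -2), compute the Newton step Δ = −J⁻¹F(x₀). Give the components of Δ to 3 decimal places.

(-8.000, 7.000)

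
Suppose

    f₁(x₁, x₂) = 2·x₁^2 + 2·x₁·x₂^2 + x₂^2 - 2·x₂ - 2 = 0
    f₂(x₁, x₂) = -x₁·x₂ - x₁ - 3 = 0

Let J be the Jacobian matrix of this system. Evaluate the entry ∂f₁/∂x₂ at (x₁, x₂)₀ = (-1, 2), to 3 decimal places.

∂f₁/∂x₂ = 4·x₁·x₂ + 2·x₂ - 2.
At (-1, 2) this is -6.000.

-6.000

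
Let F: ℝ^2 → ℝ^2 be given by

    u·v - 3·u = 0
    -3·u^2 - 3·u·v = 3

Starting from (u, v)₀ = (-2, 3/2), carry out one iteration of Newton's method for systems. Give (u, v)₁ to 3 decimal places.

At (-2, 3/2): F = (3.000, -6.000).
Jacobian J = [[v - 3, u], [-6·u - 3·v, -3·u]].
At the point, J = [[-1.500, -2.000], [7.500, 6.000]] (det J = 6.000).
Solving J·Δ = −F gives Δ = (-1.000, 2.250).
Then the next iterate is (u, v)₁ = (-3.000, 3.750).

(-3.000, 3.750)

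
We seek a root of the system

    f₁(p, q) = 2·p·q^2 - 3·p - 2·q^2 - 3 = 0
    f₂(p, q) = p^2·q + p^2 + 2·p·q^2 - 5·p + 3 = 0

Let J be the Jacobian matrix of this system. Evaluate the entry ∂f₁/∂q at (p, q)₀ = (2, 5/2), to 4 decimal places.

10.0000

∂f₁/∂q = 4·p·q - 4·q.
At (2, 5/2) this is 10.0000.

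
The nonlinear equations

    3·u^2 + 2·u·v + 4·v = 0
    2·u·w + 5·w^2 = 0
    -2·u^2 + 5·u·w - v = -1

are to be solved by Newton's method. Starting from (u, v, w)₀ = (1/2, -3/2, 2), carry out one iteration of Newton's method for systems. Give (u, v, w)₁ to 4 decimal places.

(0.0972, -0.1500, 1.0291)

At (1/2, -3/2, 2): F = (-6.7500, 22.0000, 7.0000).
Jacobian J = [[6·u + 2·v, 2·u + 4, 0], [2·w, 0, 2·u + 10·w], [-4·u + 5·w, -1, 5·u]].
At the point, J = [[0.0000, 5.0000, 0.0000], [4.0000, 0.0000, 21.0000], [8.0000, -1.0000, 2.5000]] (det J = 790.0000).
Solving J·Δ = −F gives Δ = (-0.4028, 1.3500, -0.9709).
Then the next iterate is (u, v, w)₁ = (0.0972, -0.1500, 1.0291).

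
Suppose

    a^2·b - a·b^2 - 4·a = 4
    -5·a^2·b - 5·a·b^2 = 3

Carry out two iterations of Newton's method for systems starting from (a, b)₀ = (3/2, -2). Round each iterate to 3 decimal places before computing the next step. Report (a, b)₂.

(-0.243, 0.287)

At (3/2, -2): F = (-20.500, -10.500).
Jacobian J = [[2·a·b - b^2 - 4, a^2 - 2·a·b], [-10·a·b - 5·b^2, -5·a^2 - 10·a·b]].
At the point, J = [[-14.000, 8.250], [10.000, 18.750]] (det J = -345.000).
Solving J·Δ = −F gives Δ = (-0.863, 1.020).
Then the next iterate is (a, b)₁ = (0.637, -0.980).
Round to (0.637, -0.980) and repeat: F = (-7.55743, -4.07061), J = [[-6.20892, 1.65429], [1.44060, 4.21376]].
Δ = (-0.880, 1.267), so (a, b)₂ = (-0.243, 0.287).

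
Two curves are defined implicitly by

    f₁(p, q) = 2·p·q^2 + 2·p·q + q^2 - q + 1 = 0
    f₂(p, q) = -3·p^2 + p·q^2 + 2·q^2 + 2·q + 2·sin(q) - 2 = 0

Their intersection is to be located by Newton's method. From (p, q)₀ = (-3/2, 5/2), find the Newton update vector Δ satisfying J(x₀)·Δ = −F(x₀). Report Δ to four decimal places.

(0.2055, -1.2788)

At (-3/2, 5/2): F = (-21.5000, 0.571944).
Jacobian J = [[2·q^2 + 2·q, 4·p·q + 2·p + 2·q - 1], [-6·p + q^2, 2·p·q + 4·q + 2·cos(q) + 2]].
At the point, J = [[17.5000, -14.0000], [15.2500, 2.897713]] (det J = 264.209973).
Solving J·Δ = −F gives Δ = (0.2055, -1.2788).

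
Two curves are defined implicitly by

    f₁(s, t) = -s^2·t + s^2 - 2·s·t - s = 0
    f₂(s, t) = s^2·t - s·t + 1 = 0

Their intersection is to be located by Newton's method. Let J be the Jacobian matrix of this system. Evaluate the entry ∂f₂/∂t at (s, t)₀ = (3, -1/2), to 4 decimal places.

6.0000

∂f₂/∂t = s^2 - s.
At (3, -1/2) this is 6.0000.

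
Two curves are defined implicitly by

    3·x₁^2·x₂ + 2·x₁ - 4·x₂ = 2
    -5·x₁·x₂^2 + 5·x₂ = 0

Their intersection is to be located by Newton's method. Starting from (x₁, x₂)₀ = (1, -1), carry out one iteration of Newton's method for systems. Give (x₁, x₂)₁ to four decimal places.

At (1, -1): F = (1.0000, -10.0000).
Jacobian J = [[6·x₁·x₂ + 2, 3·x₁^2 - 4], [-5·x₂^2, -10·x₁·x₂ + 5]].
At the point, J = [[-4.0000, -1.0000], [-5.0000, 15.0000]] (det J = -65.0000).
Solving J·Δ = −F gives Δ = (0.0769, 0.6923).
Then the next iterate is (x₁, x₂)₁ = (1.0769, -0.3077).

(1.0769, -0.3077)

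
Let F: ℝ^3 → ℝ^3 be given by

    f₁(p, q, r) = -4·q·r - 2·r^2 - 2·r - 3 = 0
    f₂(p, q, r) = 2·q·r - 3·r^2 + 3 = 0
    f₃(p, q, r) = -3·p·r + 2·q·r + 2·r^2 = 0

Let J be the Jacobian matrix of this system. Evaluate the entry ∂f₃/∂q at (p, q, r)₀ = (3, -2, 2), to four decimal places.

4.0000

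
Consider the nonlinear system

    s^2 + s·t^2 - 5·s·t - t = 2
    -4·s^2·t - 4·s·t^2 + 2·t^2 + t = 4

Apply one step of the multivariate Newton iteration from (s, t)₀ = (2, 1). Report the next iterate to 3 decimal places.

(2.100, 0.000)

At (2, 1): F = (-7.000, -25.000).
Jacobian J = [[2·s + t^2 - 5·t, 2·s·t - 5·s - 1], [-8·s·t - 4·t^2, -4·s^2 - 8·s·t + 4·t + 1]].
At the point, J = [[0.000, -7.000], [-20.000, -27.000]] (det J = -140.000).
Solving J·Δ = −F gives Δ = (0.100, -1.000).
Then the next iterate is (s, t)₁ = (2.100, 0.000).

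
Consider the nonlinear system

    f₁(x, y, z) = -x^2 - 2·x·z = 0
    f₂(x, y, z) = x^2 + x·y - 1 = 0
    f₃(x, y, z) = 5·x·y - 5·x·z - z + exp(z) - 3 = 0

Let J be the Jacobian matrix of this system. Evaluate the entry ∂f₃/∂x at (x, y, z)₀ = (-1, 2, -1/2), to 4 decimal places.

12.5000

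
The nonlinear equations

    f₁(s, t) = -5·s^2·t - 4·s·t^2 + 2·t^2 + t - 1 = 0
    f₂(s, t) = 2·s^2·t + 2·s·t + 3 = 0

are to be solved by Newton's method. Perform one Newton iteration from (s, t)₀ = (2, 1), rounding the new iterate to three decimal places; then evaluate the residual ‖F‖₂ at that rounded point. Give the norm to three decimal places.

At (2, 1): F = (-26.000, 15.000).
Jacobian J = [[-10·s·t - 4·t^2, -5·s^2 - 8·s·t + 4·t + 1], [4·s·t + 2·t, 2·s^2 + 2·s]].
At the point, J = [[-24.000, -31.000], [10.000, 12.000]] (det J = 22.000).
Solving J·Δ = −F gives Δ = (-6.955, 4.545).
Then the next iterate is (s, t)₁ = (-4.955, 5.545).
Re-evaluating at (-4.955, 5.545): F = (-5.25981, 220.33101), so ‖F‖₂ = 220.394.

220.394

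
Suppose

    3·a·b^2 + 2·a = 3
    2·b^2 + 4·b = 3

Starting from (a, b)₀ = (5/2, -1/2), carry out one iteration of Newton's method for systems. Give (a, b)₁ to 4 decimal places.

At (5/2, -1/2): F = (3.8750, -4.5000).
Jacobian J = [[3·b^2 + 2, 6·a·b], [0, 4·b + 4]].
At the point, J = [[2.7500, -7.5000], [0.0000, 2.0000]] (det J = 5.5000).
Solving J·Δ = −F gives Δ = (4.7273, 2.2500).
Then the next iterate is (a, b)₁ = (7.2273, 1.7500).

(7.2273, 1.7500)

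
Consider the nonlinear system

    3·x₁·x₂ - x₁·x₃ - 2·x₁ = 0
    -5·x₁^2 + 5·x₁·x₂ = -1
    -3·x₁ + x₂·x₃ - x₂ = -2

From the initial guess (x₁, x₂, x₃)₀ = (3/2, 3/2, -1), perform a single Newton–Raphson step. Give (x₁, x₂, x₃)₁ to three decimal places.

At (3/2, 3/2, -1): F = (5.250, 1.000, -5.500).
Jacobian J = [[3·x₂ - x₃ - 2, 3·x₁, -x₁], [-10·x₁ + 5·x₂, 5·x₁, 0], [-3, x₃ - 1, x₂]].
At the point, J = [[3.500, 4.500, -1.500], [-7.500, 7.500, 0.000], [-3.000, -2.000, 1.500]] (det J = 33.750).
Solving J·Δ = −F gives Δ = (0.194, 0.061, 4.137).
Then the next iterate is (x₁, x₂, x₃)₁ = (1.694, 1.561, 3.137).

(1.694, 1.561, 3.137)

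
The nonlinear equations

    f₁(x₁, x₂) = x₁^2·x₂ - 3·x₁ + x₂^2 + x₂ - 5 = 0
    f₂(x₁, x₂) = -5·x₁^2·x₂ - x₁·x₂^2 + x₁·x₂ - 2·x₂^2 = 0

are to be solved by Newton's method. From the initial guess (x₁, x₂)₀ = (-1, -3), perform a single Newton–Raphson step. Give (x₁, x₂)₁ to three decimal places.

At (-1, -3): F = (1.000, 9.000).
Jacobian J = [[2·x₁·x₂ - 3, x₁^2 + 2·x₂ + 1], [-10·x₁·x₂ - x₂^2 + x₂, -5·x₁^2 - 2·x₁·x₂ + x₁ - 4·x₂]].
At the point, J = [[3.000, -4.000], [-42.000, 0.000]] (det J = -168.000).
Solving J·Δ = −F gives Δ = (0.214, 0.411).
Then the next iterate is (x₁, x₂)₁ = (-0.786, -2.589).

(-0.786, -2.589)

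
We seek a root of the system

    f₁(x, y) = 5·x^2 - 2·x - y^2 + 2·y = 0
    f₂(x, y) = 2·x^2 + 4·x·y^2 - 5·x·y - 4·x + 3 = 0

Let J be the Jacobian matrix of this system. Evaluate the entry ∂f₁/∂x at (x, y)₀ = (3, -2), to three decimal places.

28.000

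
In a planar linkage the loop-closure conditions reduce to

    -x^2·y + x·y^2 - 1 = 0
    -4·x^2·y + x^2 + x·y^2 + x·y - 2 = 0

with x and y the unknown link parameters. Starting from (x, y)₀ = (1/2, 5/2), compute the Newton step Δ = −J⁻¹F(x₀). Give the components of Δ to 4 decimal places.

At (1/2, 5/2): F = (1.5000, 0.1250).
Jacobian J = [[-2·x·y + y^2, -x^2 + 2·x·y], [-8·x·y + 2·x + y^2 + y, -4·x^2 + 2·x·y + x]].
At the point, J = [[3.7500, 2.2500], [-0.2500, 2.0000]] (det J = 8.0625).
Solving J·Δ = −F gives Δ = (-0.3372, -0.1047).

(-0.3372, -0.1047)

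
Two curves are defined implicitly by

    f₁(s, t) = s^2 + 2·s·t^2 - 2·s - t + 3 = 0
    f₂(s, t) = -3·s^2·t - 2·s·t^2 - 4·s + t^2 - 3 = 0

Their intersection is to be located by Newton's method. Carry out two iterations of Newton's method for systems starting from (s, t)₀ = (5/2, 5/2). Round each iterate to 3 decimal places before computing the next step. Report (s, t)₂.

(0.635, 1.405)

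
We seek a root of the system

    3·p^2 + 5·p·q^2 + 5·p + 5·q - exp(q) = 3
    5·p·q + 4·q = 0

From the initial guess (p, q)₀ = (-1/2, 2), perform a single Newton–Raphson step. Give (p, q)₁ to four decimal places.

(-0.6208, 0.8056)

At (-1/2, 2): F = (-12.139056, 3.0000).
Jacobian J = [[6·p + 5·q^2 + 5, 10·p·q - exp(q) + 5], [5·q, 5·p + 4]].
At the point, J = [[22.0000, -12.389056], [10.0000, 1.5000]] (det J = 156.890561).
Solving J·Δ = −F gives Δ = (-0.1208, -1.1944).
Then the next iterate is (p, q)₁ = (-0.6208, 0.8056).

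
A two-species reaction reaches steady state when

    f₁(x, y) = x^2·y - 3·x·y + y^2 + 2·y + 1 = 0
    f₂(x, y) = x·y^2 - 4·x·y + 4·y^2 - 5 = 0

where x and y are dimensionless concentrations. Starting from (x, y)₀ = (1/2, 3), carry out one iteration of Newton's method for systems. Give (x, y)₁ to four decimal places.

(1.3256, 1.9191)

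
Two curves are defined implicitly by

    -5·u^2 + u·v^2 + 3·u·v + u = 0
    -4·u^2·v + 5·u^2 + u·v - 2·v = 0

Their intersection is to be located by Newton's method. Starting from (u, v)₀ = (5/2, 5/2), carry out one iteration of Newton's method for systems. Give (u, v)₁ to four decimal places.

(1.8408, 1.8809)

At (5/2, 5/2): F = (5.6250, -30.0000).
Jacobian J = [[-10·u + v^2 + 3·v + 1, 2·u·v + 3·u], [-8·u·v + 10·u + v, -4·u^2 + u - 2]].
At the point, J = [[-10.2500, 20.0000], [-22.5000, -24.5000]] (det J = 701.1250).
Solving J·Δ = −F gives Δ = (-0.6592, -0.6191).
Then the next iterate is (u, v)₁ = (1.8408, 1.8809).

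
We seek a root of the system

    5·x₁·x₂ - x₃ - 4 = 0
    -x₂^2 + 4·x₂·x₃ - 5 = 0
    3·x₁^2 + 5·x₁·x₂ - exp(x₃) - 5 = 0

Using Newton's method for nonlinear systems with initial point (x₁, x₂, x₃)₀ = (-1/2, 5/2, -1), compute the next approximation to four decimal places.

At (-1/2, 5/2, -1): F = (-9.2500, -21.2500, -10.867879).
Jacobian J = [[5·x₂, 5·x₁, -1], [0, -2·x₂ + 4·x₃, 4·x₂], [6·x₁ + 5·x₂, 5·x₁, -exp(x₃)]].
At the point, J = [[12.5000, -2.5000, -1.0000], [0.0000, -9.0000, 10.0000], [9.5000, -2.5000, -0.367879]] (det J = 30.886437).
Solving J·Δ = −F gives Δ = (-2.3975, -12.1600, -8.8190).
Then the next iterate is (x₁, x₂, x₃)₁ = (-2.8975, -9.6600, -9.8190).

(-2.8975, -9.6600, -9.8190)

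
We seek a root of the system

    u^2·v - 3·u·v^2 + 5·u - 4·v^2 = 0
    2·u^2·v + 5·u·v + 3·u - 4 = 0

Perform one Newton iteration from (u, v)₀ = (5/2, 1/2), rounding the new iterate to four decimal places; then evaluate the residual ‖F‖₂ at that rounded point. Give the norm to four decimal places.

1.7273

At (5/2, 1/2): F = (12.7500, 16.0000).
Jacobian J = [[2·u·v - 3·v^2 + 5, u^2 - 6·u·v - 8·v], [4·u·v + 5·v + 3, 2·u^2 + 5·u]].
At the point, J = [[6.7500, -5.2500], [10.5000, 25.0000]] (det J = 223.8750).
Solving J·Δ = −F gives Δ = (-1.7990, 0.1156).
Then the next iterate is (u, v)₁ = (0.7010, 0.6156).
Re-evaluating at (0.7010, 0.6156): F = (1.494693, 0.865691), so ‖F‖₂ = 1.7273.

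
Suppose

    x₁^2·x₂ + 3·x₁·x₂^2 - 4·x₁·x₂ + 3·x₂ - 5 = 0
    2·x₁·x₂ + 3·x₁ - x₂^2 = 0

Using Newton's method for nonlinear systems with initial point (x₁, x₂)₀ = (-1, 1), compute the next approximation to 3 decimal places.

At (-1, 1): F = (0.000, -6.000).
Jacobian J = [[2·x₁·x₂ + 3·x₂^2 - 4·x₂, x₁^2 + 6·x₁·x₂ - 4·x₁ + 3], [2·x₂ + 3, 2·x₁ - 2·x₂]].
At the point, J = [[-3.000, 2.000], [5.000, -4.000]] (det J = 2.000).
Solving J·Δ = −F gives Δ = (-6.000, -9.000).
Then the next iterate is (x₁, x₂)₁ = (-7.000, -8.000).

(-7.000, -8.000)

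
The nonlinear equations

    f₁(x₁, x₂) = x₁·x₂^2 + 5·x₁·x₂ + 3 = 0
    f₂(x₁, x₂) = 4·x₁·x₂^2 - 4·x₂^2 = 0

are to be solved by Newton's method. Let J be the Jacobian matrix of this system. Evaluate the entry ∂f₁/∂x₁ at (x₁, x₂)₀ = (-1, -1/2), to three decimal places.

-2.250

∂f₁/∂x₁ = x₂^2 + 5·x₂.
At (-1, -1/2) this is -2.250.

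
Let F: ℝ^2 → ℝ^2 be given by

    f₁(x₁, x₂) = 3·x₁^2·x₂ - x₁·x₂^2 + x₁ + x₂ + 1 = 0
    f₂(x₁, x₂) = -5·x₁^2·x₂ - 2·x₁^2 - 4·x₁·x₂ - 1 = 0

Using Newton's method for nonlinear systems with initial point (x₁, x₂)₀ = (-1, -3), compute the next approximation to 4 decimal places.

At (-1, -3): F = (-3.0000, 0.0000).
Jacobian J = [[6·x₁·x₂ - x₂^2 + 1, 3·x₁^2 - 2·x₁·x₂ + 1], [-10·x₁·x₂ - 4·x₁ - 4·x₂, -5·x₁^2 - 4·x₁]].
At the point, J = [[10.0000, -2.0000], [-14.0000, -1.0000]] (det J = -38.0000).
Solving J·Δ = −F gives Δ = (0.0789, -1.1053).
Then the next iterate is (x₁, x₂)₁ = (-0.9211, -4.1053).

(-0.9211, -4.1053)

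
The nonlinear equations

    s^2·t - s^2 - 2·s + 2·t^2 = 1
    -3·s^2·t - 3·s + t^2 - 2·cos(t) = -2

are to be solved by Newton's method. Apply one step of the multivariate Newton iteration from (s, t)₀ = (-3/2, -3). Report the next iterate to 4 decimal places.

(-0.9690, -1.3272)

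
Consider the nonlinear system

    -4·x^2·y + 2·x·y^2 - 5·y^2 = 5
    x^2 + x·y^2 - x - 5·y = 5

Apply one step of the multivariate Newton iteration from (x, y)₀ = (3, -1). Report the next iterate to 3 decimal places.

At (3, -1): F = (32.000, 9.000).
Jacobian J = [[-8·x·y + 2·y^2, -4·x^2 + 4·x·y - 10·y], [2·x + y^2 - 1, 2·x·y - 5]].
At the point, J = [[26.000, -38.000], [6.000, -11.000]] (det J = -58.000).
Solving J·Δ = −F gives Δ = (-0.172, 0.724).
Then the next iterate is (x, y)₁ = (2.828, -0.276).

(2.828, -0.276)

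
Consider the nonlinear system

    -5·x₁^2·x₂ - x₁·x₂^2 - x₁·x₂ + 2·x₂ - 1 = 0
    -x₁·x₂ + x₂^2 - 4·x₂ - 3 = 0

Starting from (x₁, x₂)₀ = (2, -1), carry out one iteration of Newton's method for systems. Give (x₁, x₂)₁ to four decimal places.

At (2, -1): F = (17.0000, 4.0000).
Jacobian J = [[-10·x₁·x₂ - x₂^2 - x₂, -5·x₁^2 - 2·x₁·x₂ - x₁ + 2], [-x₂, -x₁ + 2·x₂ - 4]].
At the point, J = [[20.0000, -16.0000], [1.0000, -8.0000]] (det J = -144.0000).
Solving J·Δ = −F gives Δ = (-0.5000, 0.4375).
Then the next iterate is (x₁, x₂)₁ = (1.5000, -0.5625).

(1.5000, -0.5625)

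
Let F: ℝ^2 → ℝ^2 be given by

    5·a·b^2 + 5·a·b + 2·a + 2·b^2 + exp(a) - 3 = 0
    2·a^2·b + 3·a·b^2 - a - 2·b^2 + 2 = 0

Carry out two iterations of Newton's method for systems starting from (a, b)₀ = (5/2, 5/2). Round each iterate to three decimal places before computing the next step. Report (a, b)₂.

At (5/2, 5/2): F = (136.05749, 65.125).
Jacobian J = [[5·b^2 + 5·b + exp(a) + 2, 10·a·b + 5·a + 4·b], [4·a·b + 3·b^2 - 1, 2·a^2 + 6·a·b - 4·b]].
At the point, J = [[57.93249, 85.000], [42.750, 40.000]] (det J = -1316.45024).
Solving J·Δ = −F gives Δ = (-0.071, -1.552).
Then the next iterate is (a, b)₁ = (2.429, 0.948).
Round to (2.429, 0.948) and repeat: F = (37.43116, 15.50893), J = [[22.58105, 38.96392], [10.90688, 21.82423]].
Δ = (-3.134, 0.856), so (a, b)₂ = (-0.705, 1.804).

(-0.705, 1.804)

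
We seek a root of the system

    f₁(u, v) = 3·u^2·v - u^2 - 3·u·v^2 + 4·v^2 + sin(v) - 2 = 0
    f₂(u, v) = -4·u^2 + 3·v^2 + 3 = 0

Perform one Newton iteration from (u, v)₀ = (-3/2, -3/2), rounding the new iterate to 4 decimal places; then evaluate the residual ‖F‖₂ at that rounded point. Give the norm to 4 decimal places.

0.5754

At (-3/2, -3/2): F = (3.752505, 0.7500).
Jacobian J = [[6·u·v - 2·u - 3·v^2, 3·u^2 - 6·u·v + 8·v + cos(v)], [-8·u, 6·v]].
At the point, J = [[9.7500, -18.679263], [12.0000, -9.0000]] (det J = 136.401154).
Solving J·Δ = −F gives Δ = (0.1449, 0.2765).
Then the next iterate is (u, v)₁ = (-1.3551, -1.2235).
Re-evaluating at (-1.3551, -1.2235): F = (0.556652, 0.145673), so ‖F‖₂ = 0.5754.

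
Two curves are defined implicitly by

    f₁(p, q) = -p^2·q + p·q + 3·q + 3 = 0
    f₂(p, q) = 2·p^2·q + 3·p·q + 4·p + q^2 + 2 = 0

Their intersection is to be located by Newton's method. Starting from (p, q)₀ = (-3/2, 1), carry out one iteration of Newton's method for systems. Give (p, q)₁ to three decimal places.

(-1.757, 2.629)

At (-3/2, 1): F = (2.250, -3.000).
Jacobian J = [[-2·p·q + q, -p^2 + p + 3], [4·p·q + 3·q + 4, 2·p^2 + 3·p + 2·q]].
At the point, J = [[4.000, -0.750], [1.000, 2.000]] (det J = 8.750).
Solving J·Δ = −F gives Δ = (-0.257, 1.629).
Then the next iterate is (p, q)₁ = (-1.757, 2.629).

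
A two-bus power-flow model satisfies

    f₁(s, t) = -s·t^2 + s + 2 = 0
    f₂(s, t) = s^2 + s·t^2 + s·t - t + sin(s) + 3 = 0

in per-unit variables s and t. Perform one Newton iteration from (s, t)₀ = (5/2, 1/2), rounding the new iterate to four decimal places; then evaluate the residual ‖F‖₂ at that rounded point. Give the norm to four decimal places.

At (5/2, 1/2): F = (3.8750, 11.223472).
Jacobian J = [[-t^2 + 1, -2·s·t], [2·s + t^2 + t + cos(s), 2·s·t + s - 1]].
At the point, J = [[0.7500, -2.5000], [4.948856, 4.0000]] (det J = 15.372141).
Solving J·Δ = −F gives Δ = (-2.8336, 0.6999).
Then the next iterate is (s, t)₁ = (-0.3336, 1.1999).
Re-evaluating at (-0.3336, 1.1999): F = (2.146704, 0.703352), so ‖F‖₂ = 2.2590.

2.2590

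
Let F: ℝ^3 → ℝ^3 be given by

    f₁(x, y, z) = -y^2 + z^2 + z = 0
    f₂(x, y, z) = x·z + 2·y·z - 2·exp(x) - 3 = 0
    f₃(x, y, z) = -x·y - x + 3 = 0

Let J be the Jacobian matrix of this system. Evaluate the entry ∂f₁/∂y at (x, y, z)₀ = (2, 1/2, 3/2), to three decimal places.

-1.000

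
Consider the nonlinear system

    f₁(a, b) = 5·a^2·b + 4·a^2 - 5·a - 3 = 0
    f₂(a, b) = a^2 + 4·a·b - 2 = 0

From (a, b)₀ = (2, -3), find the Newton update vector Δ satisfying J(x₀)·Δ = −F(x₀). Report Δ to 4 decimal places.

(-0.0690, 2.6810)

At (2, -3): F = (-57.0000, -22.0000).
Jacobian J = [[10·a·b + 8·a - 5, 5·a^2], [2·a + 4·b, 4·a]].
At the point, J = [[-49.0000, 20.0000], [-8.0000, 8.0000]] (det J = -232.0000).
Solving J·Δ = −F gives Δ = (-0.0690, 2.6810).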